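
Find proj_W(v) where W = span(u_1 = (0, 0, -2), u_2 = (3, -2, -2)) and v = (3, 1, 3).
proj_W(v) = (21/13, -14/13, 3)

Set up U = [u_1 | ... | u_2] ∈ R^(3×2). The projector onto W = col(U) is P = U (U^T U)^(-1) U^T.
Compute U^T U =
  [4, 4]
  [4, 17],
and U^T v = (-6, 1).
Solve U^T U · c = U^T v for the coefficients: c = (-53/26, 7/13). The projection is proj_W(v) = U c.
Check: (v - proj_W(v)) · u_1 = 0  (should be 0).
Check: (v - proj_W(v)) · u_2 = 0  (should be 0).
Result: proj_W(v) = (21/13, -14/13, 3).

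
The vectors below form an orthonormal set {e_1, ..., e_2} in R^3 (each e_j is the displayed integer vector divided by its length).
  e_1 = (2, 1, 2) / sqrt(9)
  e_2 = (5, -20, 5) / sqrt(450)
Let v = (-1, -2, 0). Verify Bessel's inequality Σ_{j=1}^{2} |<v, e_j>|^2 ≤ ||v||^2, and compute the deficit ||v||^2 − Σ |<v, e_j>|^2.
Σ |<v, e_j>|^2 = 9/2; ||v||^2 = 5; deficit = 1/2

Write each e_j = u_j / sqrt(<u_j, u_j>) where u_j is the displayed integer vector. Then <v, e_j> = <v, u_j> / sqrt(<u_j, u_j>), so |<v, e_j>|^2 = <v, u_j>^2 / <u_j, u_j>.
Coefficients: <v, e_1> = -4/sqrt(9), <v, e_2> = 35/sqrt(450).
Square and sum: Σ |<v, e_j>|^2 = 9/2.
Compute ||v||^2 = v·v = 5.
Deficit = 5 − 9/2 = 1/2 ≥ 0, confirming Bessel's inequality. (The deficit equals ||v − Σ <v,e_j> e_j||^2, the squared distance from v to span{e_j}.)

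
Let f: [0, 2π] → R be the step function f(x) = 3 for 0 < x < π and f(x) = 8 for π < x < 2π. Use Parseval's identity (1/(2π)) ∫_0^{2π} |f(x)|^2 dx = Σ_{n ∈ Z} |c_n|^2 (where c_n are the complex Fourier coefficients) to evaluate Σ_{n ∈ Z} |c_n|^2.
Σ |c_n|^2 = 73/2

Parseval equates the L^2 energy of f (normalised by 1/(2π)) with the ℓ^2 sum of its Fourier coefficients: (1/(2π)) ∫_0^{2π} |f|^2 = Σ |c_n|^2.
Compute the left side: (1/(2π)) [∫_0^π 3^2 dx + ∫_π^{2π} 8^2 dx] = (1/(2π)) · (9π + 64π) = (9 + 64)/2 = 73/2.
So Σ_{n ∈ Z} |c_n|^2 = 73/2.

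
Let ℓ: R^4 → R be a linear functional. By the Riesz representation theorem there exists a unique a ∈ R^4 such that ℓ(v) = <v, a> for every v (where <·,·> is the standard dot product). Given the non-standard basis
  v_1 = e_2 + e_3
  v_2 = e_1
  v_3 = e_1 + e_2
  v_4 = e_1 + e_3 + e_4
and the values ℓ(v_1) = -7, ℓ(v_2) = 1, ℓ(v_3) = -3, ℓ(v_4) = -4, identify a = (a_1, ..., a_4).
a = (1, -4, -3, -2)

Write a = (a_1, ..., a_4) in the standard basis. For each basis vector v_i, ℓ(v_i) = <v_i, a> is a linear equation in the a_j's. Collect the n equations into a matrix system V a = ℓ, where row i of V is v_i (expressed in the standard basis). Since V is invertible (lower-triangular with 1s on the diagonal, up to permutation), solve by back-substitution:
  V =
[[0, 1, 1, 0],
 [1, 0, 0, 0],
 [1, 1, 0, 0],
 [1, 0, 1, 1]]
  V a = (-7, 1, -3, -4)
Solving gives a = (1, -4, -3, -2).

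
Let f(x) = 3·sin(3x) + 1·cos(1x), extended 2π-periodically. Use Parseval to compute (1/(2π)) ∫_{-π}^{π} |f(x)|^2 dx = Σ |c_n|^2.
Σ |c_n|^2 = 5

Expand |f|^2 and use orthogonality of {sin(nx), cos(mx)} on [-π, π]:
  ∫_{-π}^{π} sin(nx)^2 dx = π, ∫ cos(mx)^2 dx = π, and cross terms integrate to 0.
So ∫_{-π}^{π} f(x)^2 dx = 3^2 · π + 1^2 · π = (9 + 1)π.
Divide by 2π: (9 + 1)/2 = 5.
By Parseval, this equals Σ |c_n|^2.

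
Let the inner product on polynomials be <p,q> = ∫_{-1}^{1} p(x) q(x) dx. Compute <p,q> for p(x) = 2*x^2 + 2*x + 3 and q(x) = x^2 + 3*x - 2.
<p,q> = -118/15

Expand the product: p(x)·q(x) = 2*x^4 + 8*x^3 + 5*x^2 + 5*x - 6.
∫_{-1}^{1} of each monomial x^k gives [2/(k+1) if k even, 0 if k odd]. Integrating term-by-term (or equivalently evaluating the antiderivative F(x) = 2*x^5/5 + 2*x^4 + 5*x^3/3 + 5*x^2/2 - 6*x at the endpoints):
  F(1) − F(−1) = 17/30 − (253/30) = -118/15.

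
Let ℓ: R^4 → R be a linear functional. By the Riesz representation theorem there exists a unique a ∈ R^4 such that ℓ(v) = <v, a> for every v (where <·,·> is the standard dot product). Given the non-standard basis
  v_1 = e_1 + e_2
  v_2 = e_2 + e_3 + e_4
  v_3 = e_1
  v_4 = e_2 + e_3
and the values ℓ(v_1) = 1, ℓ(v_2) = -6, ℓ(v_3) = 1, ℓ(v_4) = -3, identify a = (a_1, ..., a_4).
a = (1, 0, -3, -3)

Write a = (a_1, ..., a_4) in the standard basis. For each basis vector v_i, ℓ(v_i) = <v_i, a> is a linear equation in the a_j's. Collect the n equations into a matrix system V a = ℓ, where row i of V is v_i (expressed in the standard basis). Since V is invertible (lower-triangular with 1s on the diagonal, up to permutation), solve by back-substitution:
  V =
[[1, 1, 0, 0],
 [0, 1, 1, 1],
 [1, 0, 0, 0],
 [0, 1, 1, 0]]
  V a = (1, -6, 1, -3)
Solving gives a = (1, 0, -3, -3).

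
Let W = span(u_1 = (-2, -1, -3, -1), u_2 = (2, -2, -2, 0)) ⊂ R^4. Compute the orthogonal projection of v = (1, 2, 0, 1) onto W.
proj_W(v) = (21/41, 18/41, 44/41, 13/41)

Set up U = [u_1 | ... | u_2] ∈ R^(4×2). The projector onto W = col(U) is P = U (U^T U)^(-1) U^T.
Compute U^T U =
  [15, 4]
  [4, 12],
and U^T v = (-5, -2).
Solve U^T U · c = U^T v for the coefficients: c = (-13/41, -5/82). The projection is proj_W(v) = U c.
Check: (v - proj_W(v)) · u_1 = 0  (should be 0).
Check: (v - proj_W(v)) · u_2 = 0  (should be 0).
Result: proj_W(v) = (21/41, 18/41, 44/41, 13/41).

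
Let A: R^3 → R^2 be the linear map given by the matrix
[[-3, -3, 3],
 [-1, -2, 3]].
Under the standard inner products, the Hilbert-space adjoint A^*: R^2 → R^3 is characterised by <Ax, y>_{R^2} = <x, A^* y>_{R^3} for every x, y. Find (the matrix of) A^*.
A^* = A^T =
[[-3, -1],
 [-3, -2],
 [3, 3]]

For real matrices with standard dot products, the defining identity <Ax, y> = <x, A^* y> gives (Ax)^T y = x^T (A^*) y, i.e. x^T A^T y = x^T (A^*) y. Since this holds for all x, y, we must have A^* = A^T. Therefore
A^* =
[[-3, -1],
 [-3, -2],
 [3, 3]].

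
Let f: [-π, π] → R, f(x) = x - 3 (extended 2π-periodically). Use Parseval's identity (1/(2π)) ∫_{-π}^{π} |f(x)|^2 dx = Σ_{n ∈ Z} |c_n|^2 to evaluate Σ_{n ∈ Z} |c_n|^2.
Σ |c_n|^2 = π^2/3 + 9

Expand and integrate term by term over [-π, π]:
  ∫ (x)^2 dx = 1·(2π^3/3); ∫ 2·1·(-3)·x dx = 0 (odd integrand); ∫ (-3)^2 dx = 9·2π.
So (1/(2π)) ∫_{-π}^{π} (x - 3)^2 dx = 1π^2/3 + 9 = π^2/3 + 9.
Parseval ⇒ Σ |c_n|^2 = π^2/3 + 9.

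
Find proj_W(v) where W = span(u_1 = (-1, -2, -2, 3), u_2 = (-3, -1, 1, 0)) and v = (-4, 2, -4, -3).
proj_W(v) = (-304/189, -53/189, 169/189, -29/63)

Set up U = [u_1 | ... | u_2] ∈ R^(4×2). The projector onto W = col(U) is P = U (U^T U)^(-1) U^T.
Compute U^T U =
  [18, 3]
  [3, 11],
and U^T v = (-1, 6).
Solve U^T U · c = U^T v for the coefficients: c = (-29/189, 37/63). The projection is proj_W(v) = U c.
Check: (v - proj_W(v)) · u_1 = 0  (should be 0).
Check: (v - proj_W(v)) · u_2 = 0  (should be 0).
Result: proj_W(v) = (-304/189, -53/189, 169/189, -29/63).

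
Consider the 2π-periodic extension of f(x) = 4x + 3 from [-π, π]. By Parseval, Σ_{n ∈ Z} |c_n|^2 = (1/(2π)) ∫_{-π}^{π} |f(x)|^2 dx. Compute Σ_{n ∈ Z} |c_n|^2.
Σ |c_n|^2 = 16π^2/3 + 9

Expand and integrate term by term over [-π, π]:
  ∫ (4x)^2 dx = 16·(2π^3/3); ∫ 2·4·(3)·x dx = 0 (odd integrand); ∫ 3^2 dx = 9·2π.
So (1/(2π)) ∫_{-π}^{π} (4x + 3)^2 dx = 16π^2/3 + 9 = 16π^2/3 + 9.
Parseval ⇒ Σ |c_n|^2 = 16π^2/3 + 9.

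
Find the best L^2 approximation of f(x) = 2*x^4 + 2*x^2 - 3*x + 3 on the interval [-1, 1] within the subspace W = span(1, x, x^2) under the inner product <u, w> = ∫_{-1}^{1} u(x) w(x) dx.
g(x) = 26*x^2/7 - 3*x + 99/35

The best approximation g ∈ W is the orthogonal projection of f onto W. Writing g = a_0 + a_1 x + a_2 x^2, the coefficients solve the normal equations G · a = b where
  G_{ij} = <φ_i, φ_j> and b_i = <f, φ_i>, with φ_0 = 1, φ_1 = x, φ_2 = x^2.
G =
  [2, 0, 2/3]
  [0, 2/3, 0]
  [2/3, 0, 2/5],
b = (122/15, -2, 118/35).
Solving gives a_0 = 99/35, a_1 = -3, a_2 = 26/7, so
  g(x) = 26*x^2/7 - 3*x + 99/35.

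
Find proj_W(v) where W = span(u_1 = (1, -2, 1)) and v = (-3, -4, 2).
proj_W(v) = (7/6, -7/3, 7/6)

Set up U = [u_1 | ... | u_1] ∈ R^(3×1). The projector onto W = col(U) is P = U (U^T U)^(-1) U^T.
Compute U^T U =
  [6],
and U^T v = (7).
Solve U^T U · c = U^T v for the coefficients: c = (7/6). The projection is proj_W(v) = U c.
Check: (v - proj_W(v)) · u_1 = 0  (should be 0).
Result: proj_W(v) = (7/6, -7/3, 7/6).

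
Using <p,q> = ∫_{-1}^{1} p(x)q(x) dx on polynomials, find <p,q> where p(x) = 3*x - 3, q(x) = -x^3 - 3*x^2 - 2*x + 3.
<p,q> = -86/5

Expand the product: p(x)·q(x) = -3*x^4 - 6*x^3 + 3*x^2 + 15*x - 9.
∫_{-1}^{1} of each monomial x^k gives [2/(k+1) if k even, 0 if k odd]. Integrating term-by-term (or equivalently evaluating the antiderivative F(x) = -3*x^5/5 - 3*x^4/2 + x^3 + 15*x^2/2 - 9*x at the endpoints):
  F(1) − F(−1) = -13/5 − (73/5) = -86/5.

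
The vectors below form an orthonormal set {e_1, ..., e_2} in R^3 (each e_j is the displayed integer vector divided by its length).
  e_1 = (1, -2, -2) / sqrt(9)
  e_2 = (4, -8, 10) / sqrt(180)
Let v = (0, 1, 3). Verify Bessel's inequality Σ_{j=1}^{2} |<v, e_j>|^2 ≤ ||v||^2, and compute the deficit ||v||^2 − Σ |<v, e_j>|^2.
Σ |<v, e_j>|^2 = 49/5; ||v||^2 = 10; deficit = 1/5

Write each e_j = u_j / sqrt(<u_j, u_j>) where u_j is the displayed integer vector. Then <v, e_j> = <v, u_j> / sqrt(<u_j, u_j>), so |<v, e_j>|^2 = <v, u_j>^2 / <u_j, u_j>.
Coefficients: <v, e_1> = -8/sqrt(9), <v, e_2> = 22/sqrt(180).
Square and sum: Σ |<v, e_j>|^2 = 49/5.
Compute ||v||^2 = v·v = 10.
Deficit = 10 − 49/5 = 1/5 ≥ 0, confirming Bessel's inequality. (The deficit equals ||v − Σ <v,e_j> e_j||^2, the squared distance from v to span{e_j}.)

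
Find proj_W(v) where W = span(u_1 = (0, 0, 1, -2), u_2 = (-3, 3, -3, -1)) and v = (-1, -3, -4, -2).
proj_W(v) = (-120/139, 120/139, -112/139, -56/139)

Set up U = [u_1 | ... | u_2] ∈ R^(4×2). The projector onto W = col(U) is P = U (U^T U)^(-1) U^T.
Compute U^T U =
  [5, -1]
  [-1, 28],
and U^T v = (0, 8).
Solve U^T U · c = U^T v for the coefficients: c = (8/139, 40/139). The projection is proj_W(v) = U c.
Check: (v - proj_W(v)) · u_1 = 0  (should be 0).
Check: (v - proj_W(v)) · u_2 = 0  (should be 0).
Result: proj_W(v) = (-120/139, 120/139, -112/139, -56/139).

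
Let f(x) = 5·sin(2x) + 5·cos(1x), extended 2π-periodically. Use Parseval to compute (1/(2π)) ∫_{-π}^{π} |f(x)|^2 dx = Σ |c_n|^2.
Σ |c_n|^2 = 25

Expand |f|^2 and use orthogonality of {sin(nx), cos(mx)} on [-π, π]:
  ∫_{-π}^{π} sin(nx)^2 dx = π, ∫ cos(mx)^2 dx = π, and cross terms integrate to 0.
So ∫_{-π}^{π} f(x)^2 dx = 5^2 · π + 5^2 · π = (25 + 25)π.
Divide by 2π: (25 + 25)/2 = 25.
By Parseval, this equals Σ |c_n|^2.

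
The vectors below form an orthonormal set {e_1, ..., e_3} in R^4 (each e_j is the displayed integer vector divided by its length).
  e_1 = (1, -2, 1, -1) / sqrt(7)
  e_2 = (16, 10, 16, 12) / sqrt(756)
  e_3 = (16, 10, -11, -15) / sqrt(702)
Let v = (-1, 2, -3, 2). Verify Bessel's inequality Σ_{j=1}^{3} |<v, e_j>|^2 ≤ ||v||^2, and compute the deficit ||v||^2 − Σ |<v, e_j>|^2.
Σ |<v, e_j>|^2 = 387/26; ||v||^2 = 18; deficit = 81/26

Write each e_j = u_j / sqrt(<u_j, u_j>) where u_j is the displayed integer vector. Then <v, e_j> = <v, u_j> / sqrt(<u_j, u_j>), so |<v, e_j>|^2 = <v, u_j>^2 / <u_j, u_j>.
Coefficients: <v, e_1> = -10/sqrt(7), <v, e_2> = -20/sqrt(756), <v, e_3> = 7/sqrt(702).
Square and sum: Σ |<v, e_j>|^2 = 387/26.
Compute ||v||^2 = v·v = 18.
Deficit = 18 − 387/26 = 81/26 ≥ 0, confirming Bessel's inequality. (The deficit equals ||v − Σ <v,e_j> e_j||^2, the squared distance from v to span{e_j}.)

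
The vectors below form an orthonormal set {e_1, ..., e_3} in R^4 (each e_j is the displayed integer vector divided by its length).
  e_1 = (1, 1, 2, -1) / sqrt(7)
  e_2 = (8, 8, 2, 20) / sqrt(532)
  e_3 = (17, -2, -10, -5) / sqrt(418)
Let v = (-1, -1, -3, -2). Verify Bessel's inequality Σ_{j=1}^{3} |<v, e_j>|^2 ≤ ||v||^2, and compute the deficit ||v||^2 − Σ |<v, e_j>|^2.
Σ |<v, e_j>|^2 = 305/22; ||v||^2 = 15; deficit = 25/22

Write each e_j = u_j / sqrt(<u_j, u_j>) where u_j is the displayed integer vector. Then <v, e_j> = <v, u_j> / sqrt(<u_j, u_j>), so |<v, e_j>|^2 = <v, u_j>^2 / <u_j, u_j>.
Coefficients: <v, e_1> = -6/sqrt(7), <v, e_2> = -62/sqrt(532), <v, e_3> = 25/sqrt(418).
Square and sum: Σ |<v, e_j>|^2 = 305/22.
Compute ||v||^2 = v·v = 15.
Deficit = 15 − 305/22 = 25/22 ≥ 0, confirming Bessel's inequality. (The deficit equals ||v − Σ <v,e_j> e_j||^2, the squared distance from v to span{e_j}.)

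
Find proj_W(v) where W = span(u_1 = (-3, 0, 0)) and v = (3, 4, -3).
proj_W(v) = (3, 0, 0)

Set up U = [u_1 | ... | u_1] ∈ R^(3×1). The projector onto W = col(U) is P = U (U^T U)^(-1) U^T.
Compute U^T U =
  [9],
and U^T v = (-9).
Solve U^T U · c = U^T v for the coefficients: c = (-1). The projection is proj_W(v) = U c.
Check: (v - proj_W(v)) · u_1 = 0  (should be 0).
Result: proj_W(v) = (3, 0, 0).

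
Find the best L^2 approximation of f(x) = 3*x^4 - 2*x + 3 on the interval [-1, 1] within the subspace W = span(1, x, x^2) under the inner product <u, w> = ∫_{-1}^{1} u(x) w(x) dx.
g(x) = 18*x^2/7 - 2*x + 96/35

The best approximation g ∈ W is the orthogonal projection of f onto W. Writing g = a_0 + a_1 x + a_2 x^2, the coefficients solve the normal equations G · a = b where
  G_{ij} = <φ_i, φ_j> and b_i = <f, φ_i>, with φ_0 = 1, φ_1 = x, φ_2 = x^2.
G =
  [2, 0, 2/3]
  [0, 2/3, 0]
  [2/3, 0, 2/5],
b = (36/5, -4/3, 20/7).
Solving gives a_0 = 96/35, a_1 = -2, a_2 = 18/7, so
  g(x) = 18*x^2/7 - 2*x + 96/35.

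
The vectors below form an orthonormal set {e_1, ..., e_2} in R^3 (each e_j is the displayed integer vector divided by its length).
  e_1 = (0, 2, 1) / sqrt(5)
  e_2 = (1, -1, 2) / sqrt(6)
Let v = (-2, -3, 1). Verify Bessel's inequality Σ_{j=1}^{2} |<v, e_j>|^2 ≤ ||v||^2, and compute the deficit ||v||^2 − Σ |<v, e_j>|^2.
Σ |<v, e_j>|^2 = 13/2; ||v||^2 = 14; deficit = 15/2

Write each e_j = u_j / sqrt(<u_j, u_j>) where u_j is the displayed integer vector. Then <v, e_j> = <v, u_j> / sqrt(<u_j, u_j>), so |<v, e_j>|^2 = <v, u_j>^2 / <u_j, u_j>.
Coefficients: <v, e_1> = -5/sqrt(5), <v, e_2> = 3/sqrt(6).
Square and sum: Σ |<v, e_j>|^2 = 13/2.
Compute ||v||^2 = v·v = 14.
Deficit = 14 − 13/2 = 15/2 ≥ 0, confirming Bessel's inequality. (The deficit equals ||v − Σ <v,e_j> e_j||^2, the squared distance from v to span{e_j}.)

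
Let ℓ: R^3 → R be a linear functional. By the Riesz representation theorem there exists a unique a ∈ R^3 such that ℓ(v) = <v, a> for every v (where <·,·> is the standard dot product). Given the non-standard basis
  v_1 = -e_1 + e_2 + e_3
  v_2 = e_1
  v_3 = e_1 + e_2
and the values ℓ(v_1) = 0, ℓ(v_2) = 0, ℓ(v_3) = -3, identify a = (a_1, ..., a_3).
a = (0, -3, 3)

Write a = (a_1, ..., a_3) in the standard basis. For each basis vector v_i, ℓ(v_i) = <v_i, a> is a linear equation in the a_j's. Collect the n equations into a matrix system V a = ℓ, where row i of V is v_i (expressed in the standard basis). Since V is invertible (lower-triangular with 1s on the diagonal, up to permutation), solve by back-substitution:
  V =
[[-1, 1, 1],
 [1, 0, 0],
 [1, 1, 0]]
  V a = (0, 0, -3)
Solving gives a = (0, -3, 3).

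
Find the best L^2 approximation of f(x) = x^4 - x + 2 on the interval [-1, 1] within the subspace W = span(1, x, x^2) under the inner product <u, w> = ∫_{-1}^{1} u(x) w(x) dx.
g(x) = 6*x^2/7 - x + 67/35

The best approximation g ∈ W is the orthogonal projection of f onto W. Writing g = a_0 + a_1 x + a_2 x^2, the coefficients solve the normal equations G · a = b where
  G_{ij} = <φ_i, φ_j> and b_i = <f, φ_i>, with φ_0 = 1, φ_1 = x, φ_2 = x^2.
G =
  [2, 0, 2/3]
  [0, 2/3, 0]
  [2/3, 0, 2/5],
b = (22/5, -2/3, 34/21).
Solving gives a_0 = 67/35, a_1 = -1, a_2 = 6/7, so
  g(x) = 6*x^2/7 - x + 67/35.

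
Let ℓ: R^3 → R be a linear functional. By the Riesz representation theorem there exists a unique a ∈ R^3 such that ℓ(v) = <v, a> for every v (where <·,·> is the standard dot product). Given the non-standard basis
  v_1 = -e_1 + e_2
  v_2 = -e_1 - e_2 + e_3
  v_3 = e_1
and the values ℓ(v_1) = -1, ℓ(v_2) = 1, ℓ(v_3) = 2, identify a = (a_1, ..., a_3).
a = (2, 1, 4)

Write a = (a_1, ..., a_3) in the standard basis. For each basis vector v_i, ℓ(v_i) = <v_i, a> is a linear equation in the a_j's. Collect the n equations into a matrix system V a = ℓ, where row i of V is v_i (expressed in the standard basis). Since V is invertible (lower-triangular with 1s on the diagonal, up to permutation), solve by back-substitution:
  V =
[[-1, 1, 0],
 [-1, -1, 1],
 [1, 0, 0]]
  V a = (-1, 1, 2)
Solving gives a = (2, 1, 4).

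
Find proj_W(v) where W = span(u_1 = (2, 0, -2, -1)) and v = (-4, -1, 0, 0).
proj_W(v) = (-16/9, 0, 16/9, 8/9)

Set up U = [u_1 | ... | u_1] ∈ R^(4×1). The projector onto W = col(U) is P = U (U^T U)^(-1) U^T.
Compute U^T U =
  [9],
and U^T v = (-8).
Solve U^T U · c = U^T v for the coefficients: c = (-8/9). The projection is proj_W(v) = U c.
Check: (v - proj_W(v)) · u_1 = 0  (should be 0).
Result: proj_W(v) = (-16/9, 0, 16/9, 8/9).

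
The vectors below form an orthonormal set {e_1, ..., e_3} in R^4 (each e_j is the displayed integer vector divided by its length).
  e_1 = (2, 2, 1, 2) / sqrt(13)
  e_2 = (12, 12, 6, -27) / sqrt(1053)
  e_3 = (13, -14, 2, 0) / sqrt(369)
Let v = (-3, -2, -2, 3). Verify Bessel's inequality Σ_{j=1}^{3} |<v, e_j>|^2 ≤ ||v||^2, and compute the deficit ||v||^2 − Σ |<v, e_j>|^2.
Σ |<v, e_j>|^2 = 1050/41; ||v||^2 = 26; deficit = 16/41

Write each e_j = u_j / sqrt(<u_j, u_j>) where u_j is the displayed integer vector. Then <v, e_j> = <v, u_j> / sqrt(<u_j, u_j>), so |<v, e_j>|^2 = <v, u_j>^2 / <u_j, u_j>.
Coefficients: <v, e_1> = -6/sqrt(13), <v, e_2> = -153/sqrt(1053), <v, e_3> = -15/sqrt(369).
Square and sum: Σ |<v, e_j>|^2 = 1050/41.
Compute ||v||^2 = v·v = 26.
Deficit = 26 − 1050/41 = 16/41 ≥ 0, confirming Bessel's inequality. (The deficit equals ||v − Σ <v,e_j> e_j||^2, the squared distance from v to span{e_j}.)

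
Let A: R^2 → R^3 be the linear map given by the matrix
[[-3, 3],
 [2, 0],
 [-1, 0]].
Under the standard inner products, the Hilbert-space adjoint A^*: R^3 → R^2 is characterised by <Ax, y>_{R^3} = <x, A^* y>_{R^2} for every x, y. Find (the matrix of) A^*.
A^* = A^T =
[[-3, 2, -1],
 [3, 0, 0]]

For real matrices with standard dot products, the defining identity <Ax, y> = <x, A^* y> gives (Ax)^T y = x^T (A^*) y, i.e. x^T A^T y = x^T (A^*) y. Since this holds for all x, y, we must have A^* = A^T. Therefore
A^* =
[[-3, 2, -1],
 [3, 0, 0]].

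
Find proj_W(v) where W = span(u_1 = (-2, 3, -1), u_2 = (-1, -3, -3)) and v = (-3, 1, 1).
proj_W(v) = (-27/25, 9/5, -11/25)

Set up U = [u_1 | ... | u_2] ∈ R^(3×2). The projector onto W = col(U) is P = U (U^T U)^(-1) U^T.
Compute U^T U =
  [14, -4]
  [-4, 19],
and U^T v = (8, -3).
Solve U^T U · c = U^T v for the coefficients: c = (14/25, -1/25). The projection is proj_W(v) = U c.
Check: (v - proj_W(v)) · u_1 = 0  (should be 0).
Check: (v - proj_W(v)) · u_2 = 0  (should be 0).
Result: proj_W(v) = (-27/25, 9/5, -11/25).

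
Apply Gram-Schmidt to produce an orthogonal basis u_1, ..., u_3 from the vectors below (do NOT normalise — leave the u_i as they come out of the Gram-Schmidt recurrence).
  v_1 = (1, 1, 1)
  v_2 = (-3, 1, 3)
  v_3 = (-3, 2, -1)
Orthogonal basis:
  u_1 = (1, 1, 1)
  u_2 = (-10/3, 2/3, 8/3)
  u_3 = (-11/14, 33/14, -11/7)

Apply the Gram-Schmidt recurrence
  u_1 = v_1
  u_i = v_i − Σ_{j<i} ((v_i · u_j) / (u_j · u_j)) · u_j.

Step by step this gives:
  u_1 = (1, 1, 1)
  u_2 = (-10/3, 2/3, 8/3)
  u_3 = (-11/14, 33/14, -11/7)

Orthogonality check:
  u_2 · u_1 = 0 (should be 0)
  u_3 · u_1 = 0 (should be 0)
  u_3 · u_2 = 0 (should be 0)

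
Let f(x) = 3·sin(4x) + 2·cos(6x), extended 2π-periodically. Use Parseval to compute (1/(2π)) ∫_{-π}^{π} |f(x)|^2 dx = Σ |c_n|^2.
Σ |c_n|^2 = 13/2

Expand |f|^2 and use orthogonality of {sin(nx), cos(mx)} on [-π, π]:
  ∫_{-π}^{π} sin(nx)^2 dx = π, ∫ cos(mx)^2 dx = π, and cross terms integrate to 0.
So ∫_{-π}^{π} f(x)^2 dx = 3^2 · π + 2^2 · π = (9 + 4)π.
Divide by 2π: (9 + 4)/2 = 13/2.
By Parseval, this equals Σ |c_n|^2.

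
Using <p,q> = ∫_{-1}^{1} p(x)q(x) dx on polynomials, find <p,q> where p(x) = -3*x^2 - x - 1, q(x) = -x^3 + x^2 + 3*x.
<p,q> = -52/15

Expand the product: p(x)·q(x) = 3*x^5 - 2*x^4 - 9*x^3 - 4*x^2 - 3*x.
∫_{-1}^{1} of each monomial x^k gives [2/(k+1) if k even, 0 if k odd]. Integrating term-by-term (or equivalently evaluating the antiderivative F(x) = x^6/2 - 2*x^5/5 - 9*x^4/4 - 4*x^3/3 - 3*x^2/2 at the endpoints):
  F(1) − F(−1) = -299/60 − (-91/60) = -52/15.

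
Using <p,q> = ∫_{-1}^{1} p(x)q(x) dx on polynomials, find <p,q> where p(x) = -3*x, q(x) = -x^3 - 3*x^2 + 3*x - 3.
<p,q> = -24/5

Expand the product: p(x)·q(x) = 3*x^4 + 9*x^3 - 9*x^2 + 9*x.
∫_{-1}^{1} of each monomial x^k gives [2/(k+1) if k even, 0 if k odd]. Integrating term-by-term (or equivalently evaluating the antiderivative F(x) = 3*x^5/5 + 9*x^4/4 - 3*x^3 + 9*x^2/2 at the endpoints):
  F(1) − F(−1) = 87/20 − (183/20) = -24/5.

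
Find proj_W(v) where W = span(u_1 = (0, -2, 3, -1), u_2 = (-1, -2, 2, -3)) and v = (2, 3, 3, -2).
proj_W(v) = (9/83, -58/83, 96/83, -11/83)

Set up U = [u_1 | ... | u_2] ∈ R^(4×2). The projector onto W = col(U) is P = U (U^T U)^(-1) U^T.
Compute U^T U =
  [14, 13]
  [13, 18],
and U^T v = (5, 4).
Solve U^T U · c = U^T v for the coefficients: c = (38/83, -9/83). The projection is proj_W(v) = U c.
Check: (v - proj_W(v)) · u_1 = 0  (should be 0).
Check: (v - proj_W(v)) · u_2 = 0  (should be 0).
Result: proj_W(v) = (9/83, -58/83, 96/83, -11/83).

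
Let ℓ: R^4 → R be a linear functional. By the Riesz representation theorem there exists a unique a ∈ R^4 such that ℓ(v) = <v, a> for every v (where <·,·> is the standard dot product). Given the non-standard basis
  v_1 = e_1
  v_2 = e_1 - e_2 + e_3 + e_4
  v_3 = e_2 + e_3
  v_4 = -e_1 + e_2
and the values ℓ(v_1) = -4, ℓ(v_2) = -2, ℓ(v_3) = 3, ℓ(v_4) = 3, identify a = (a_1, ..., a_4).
a = (-4, -1, 4, -3)

Write a = (a_1, ..., a_4) in the standard basis. For each basis vector v_i, ℓ(v_i) = <v_i, a> is a linear equation in the a_j's. Collect the n equations into a matrix system V a = ℓ, where row i of V is v_i (expressed in the standard basis). Since V is invertible (lower-triangular with 1s on the diagonal, up to permutation), solve by back-substitution:
  V =
[[1, 0, 0, 0],
 [1, -1, 1, 1],
 [0, 1, 1, 0],
 [-1, 1, 0, 0]]
  V a = (-4, -2, 3, 3)
Solving gives a = (-4, -1, 4, -3).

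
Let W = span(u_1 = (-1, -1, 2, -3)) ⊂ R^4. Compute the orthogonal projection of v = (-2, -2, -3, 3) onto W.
proj_W(v) = (11/15, 11/15, -22/15, 11/5)

Set up U = [u_1 | ... | u_1] ∈ R^(4×1). The projector onto W = col(U) is P = U (U^T U)^(-1) U^T.
Compute U^T U =
  [15],
and U^T v = (-11).
Solve U^T U · c = U^T v for the coefficients: c = (-11/15). The projection is proj_W(v) = U c.
Check: (v - proj_W(v)) · u_1 = 0  (should be 0).
Result: proj_W(v) = (11/15, 11/15, -22/15, 11/5).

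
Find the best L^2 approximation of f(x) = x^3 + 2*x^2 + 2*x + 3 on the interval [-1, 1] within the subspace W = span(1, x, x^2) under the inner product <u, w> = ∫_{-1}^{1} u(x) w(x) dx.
g(x) = 2*x^2 + 13*x/5 + 3

The best approximation g ∈ W is the orthogonal projection of f onto W. Writing g = a_0 + a_1 x + a_2 x^2, the coefficients solve the normal equations G · a = b where
  G_{ij} = <φ_i, φ_j> and b_i = <f, φ_i>, with φ_0 = 1, φ_1 = x, φ_2 = x^2.
G =
  [2, 0, 2/3]
  [0, 2/3, 0]
  [2/3, 0, 2/5],
b = (22/3, 26/15, 14/5).
Solving gives a_0 = 3, a_1 = 13/5, a_2 = 2, so
  g(x) = 2*x^2 + 13*x/5 + 3.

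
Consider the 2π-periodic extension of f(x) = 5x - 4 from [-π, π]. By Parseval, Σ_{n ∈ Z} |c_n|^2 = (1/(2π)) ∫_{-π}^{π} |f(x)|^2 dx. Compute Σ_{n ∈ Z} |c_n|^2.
Σ |c_n|^2 = 25π^2/3 + 16

Expand and integrate term by term over [-π, π]:
  ∫ (5x)^2 dx = 25·(2π^3/3); ∫ 2·5·(-4)·x dx = 0 (odd integrand); ∫ (-4)^2 dx = 16·2π.
So (1/(2π)) ∫_{-π}^{π} (5x - 4)^2 dx = 25π^2/3 + 16 = 25π^2/3 + 16.
Parseval ⇒ Σ |c_n|^2 = 25π^2/3 + 16.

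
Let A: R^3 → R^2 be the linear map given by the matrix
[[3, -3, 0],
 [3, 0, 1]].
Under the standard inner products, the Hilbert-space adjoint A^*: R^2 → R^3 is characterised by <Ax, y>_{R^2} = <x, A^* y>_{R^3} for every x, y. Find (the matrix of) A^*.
A^* = A^T =
[[3, 3],
 [-3, 0],
 [0, 1]]

For real matrices with standard dot products, the defining identity <Ax, y> = <x, A^* y> gives (Ax)^T y = x^T (A^*) y, i.e. x^T A^T y = x^T (A^*) y. Since this holds for all x, y, we must have A^* = A^T. Therefore
A^* =
[[3, 3],
 [-3, 0],
 [0, 1]].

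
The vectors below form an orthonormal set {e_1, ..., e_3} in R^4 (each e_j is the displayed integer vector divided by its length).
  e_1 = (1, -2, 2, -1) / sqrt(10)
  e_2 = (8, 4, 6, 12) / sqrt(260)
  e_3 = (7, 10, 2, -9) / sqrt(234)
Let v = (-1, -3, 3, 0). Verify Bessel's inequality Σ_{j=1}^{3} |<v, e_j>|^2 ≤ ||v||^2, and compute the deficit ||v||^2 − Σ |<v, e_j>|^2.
Σ |<v, e_j>|^2 = 146/9; ||v||^2 = 19; deficit = 25/9

Write each e_j = u_j / sqrt(<u_j, u_j>) where u_j is the displayed integer vector. Then <v, e_j> = <v, u_j> / sqrt(<u_j, u_j>), so |<v, e_j>|^2 = <v, u_j>^2 / <u_j, u_j>.
Coefficients: <v, e_1> = 11/sqrt(10), <v, e_2> = -2/sqrt(260), <v, e_3> = -31/sqrt(234).
Square and sum: Σ |<v, e_j>|^2 = 146/9.
Compute ||v||^2 = v·v = 19.
Deficit = 19 − 146/9 = 25/9 ≥ 0, confirming Bessel's inequality. (The deficit equals ||v − Σ <v,e_j> e_j||^2, the squared distance from v to span{e_j}.)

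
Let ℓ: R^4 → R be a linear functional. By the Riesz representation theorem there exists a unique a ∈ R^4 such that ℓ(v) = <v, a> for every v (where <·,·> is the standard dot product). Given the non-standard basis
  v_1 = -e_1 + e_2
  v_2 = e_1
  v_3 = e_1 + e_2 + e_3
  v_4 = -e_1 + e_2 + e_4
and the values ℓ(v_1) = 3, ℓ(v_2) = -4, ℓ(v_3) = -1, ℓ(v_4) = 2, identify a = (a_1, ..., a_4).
a = (-4, -1, 4, -1)

Write a = (a_1, ..., a_4) in the standard basis. For each basis vector v_i, ℓ(v_i) = <v_i, a> is a linear equation in the a_j's. Collect the n equations into a matrix system V a = ℓ, where row i of V is v_i (expressed in the standard basis). Since V is invertible (lower-triangular with 1s on the diagonal, up to permutation), solve by back-substitution:
  V =
[[-1, 1, 0, 0],
 [1, 0, 0, 0],
 [1, 1, 1, 0],
 [-1, 1, 0, 1]]
  V a = (3, -4, -1, 2)
Solving gives a = (-4, -1, 4, -1).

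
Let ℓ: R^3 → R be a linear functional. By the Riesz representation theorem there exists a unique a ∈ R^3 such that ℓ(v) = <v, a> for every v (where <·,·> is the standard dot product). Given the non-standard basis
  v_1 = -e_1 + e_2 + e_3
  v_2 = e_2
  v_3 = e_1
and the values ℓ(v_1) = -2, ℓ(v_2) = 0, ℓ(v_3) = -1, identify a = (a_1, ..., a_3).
a = (-1, 0, -3)

Write a = (a_1, ..., a_3) in the standard basis. For each basis vector v_i, ℓ(v_i) = <v_i, a> is a linear equation in the a_j's. Collect the n equations into a matrix system V a = ℓ, where row i of V is v_i (expressed in the standard basis). Since V is invertible (lower-triangular with 1s on the diagonal, up to permutation), solve by back-substitution:
  V =
[[-1, 1, 1],
 [0, 1, 0],
 [1, 0, 0]]
  V a = (-2, 0, -1)
Solving gives a = (-1, 0, -3).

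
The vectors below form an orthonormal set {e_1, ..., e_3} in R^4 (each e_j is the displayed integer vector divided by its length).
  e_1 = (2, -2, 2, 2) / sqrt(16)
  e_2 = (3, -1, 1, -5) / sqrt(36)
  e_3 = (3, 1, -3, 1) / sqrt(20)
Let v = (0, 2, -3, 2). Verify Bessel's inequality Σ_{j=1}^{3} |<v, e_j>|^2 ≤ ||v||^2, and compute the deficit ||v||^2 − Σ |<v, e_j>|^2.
Σ |<v, e_j>|^2 = 339/20; ||v||^2 = 17; deficit = 1/20

Write each e_j = u_j / sqrt(<u_j, u_j>) where u_j is the displayed integer vector. Then <v, e_j> = <v, u_j> / sqrt(<u_j, u_j>), so |<v, e_j>|^2 = <v, u_j>^2 / <u_j, u_j>.
Coefficients: <v, e_1> = -6/sqrt(16), <v, e_2> = -15/sqrt(36), <v, e_3> = 13/sqrt(20).
Square and sum: Σ |<v, e_j>|^2 = 339/20.
Compute ||v||^2 = v·v = 17.
Deficit = 17 − 339/20 = 1/20 ≥ 0, confirming Bessel's inequality. (The deficit equals ||v − Σ <v,e_j> e_j||^2, the squared distance from v to span{e_j}.)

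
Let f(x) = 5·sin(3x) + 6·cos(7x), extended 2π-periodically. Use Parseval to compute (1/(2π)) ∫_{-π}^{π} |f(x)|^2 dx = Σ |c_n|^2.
Σ |c_n|^2 = 61/2

Expand |f|^2 and use orthogonality of {sin(nx), cos(mx)} on [-π, π]:
  ∫_{-π}^{π} sin(nx)^2 dx = π, ∫ cos(mx)^2 dx = π, and cross terms integrate to 0.
So ∫_{-π}^{π} f(x)^2 dx = 5^2 · π + 6^2 · π = (25 + 36)π.
Divide by 2π: (25 + 36)/2 = 61/2.
By Parseval, this equals Σ |c_n|^2.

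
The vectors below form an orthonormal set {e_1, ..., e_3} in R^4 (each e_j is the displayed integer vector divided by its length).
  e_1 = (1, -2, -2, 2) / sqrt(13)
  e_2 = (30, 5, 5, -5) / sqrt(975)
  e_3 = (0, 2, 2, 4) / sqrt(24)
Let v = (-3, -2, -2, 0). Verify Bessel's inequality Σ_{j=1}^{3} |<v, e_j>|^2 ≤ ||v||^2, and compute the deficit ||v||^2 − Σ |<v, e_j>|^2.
Σ |<v, e_j>|^2 = 17; ||v||^2 = 17; deficit = 0

Write each e_j = u_j / sqrt(<u_j, u_j>) where u_j is the displayed integer vector. Then <v, e_j> = <v, u_j> / sqrt(<u_j, u_j>), so |<v, e_j>|^2 = <v, u_j>^2 / <u_j, u_j>.
Coefficients: <v, e_1> = 5/sqrt(13), <v, e_2> = -110/sqrt(975), <v, e_3> = -8/sqrt(24).
Square and sum: Σ |<v, e_j>|^2 = 17.
Compute ||v||^2 = v·v = 17.
Deficit = 17 − 17 = 0 ≥ 0, confirming Bessel's inequality. (The deficit equals ||v − Σ <v,e_j> e_j||^2, the squared distance from v to span{e_j}.)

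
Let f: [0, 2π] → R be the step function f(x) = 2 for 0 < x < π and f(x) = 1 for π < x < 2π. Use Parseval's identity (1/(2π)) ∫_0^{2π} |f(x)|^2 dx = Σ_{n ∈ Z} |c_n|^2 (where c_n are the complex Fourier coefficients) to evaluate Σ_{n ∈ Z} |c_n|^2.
Σ |c_n|^2 = 5/2

Parseval equates the L^2 energy of f (normalised by 1/(2π)) with the ℓ^2 sum of its Fourier coefficients: (1/(2π)) ∫_0^{2π} |f|^2 = Σ |c_n|^2.
Compute the left side: (1/(2π)) [∫_0^π 2^2 dx + ∫_π^{2π} 1^2 dx] = (1/(2π)) · (4π + 1π) = (4 + 1)/2 = 5/2.
So Σ_{n ∈ Z} |c_n|^2 = 5/2.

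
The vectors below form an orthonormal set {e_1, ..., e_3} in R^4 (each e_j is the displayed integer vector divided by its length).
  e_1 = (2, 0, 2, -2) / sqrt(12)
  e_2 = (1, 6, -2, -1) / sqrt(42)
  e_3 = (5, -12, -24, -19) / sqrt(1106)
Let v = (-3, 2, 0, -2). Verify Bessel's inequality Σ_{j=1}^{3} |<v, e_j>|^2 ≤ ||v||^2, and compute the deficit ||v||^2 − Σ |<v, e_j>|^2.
Σ |<v, e_j>|^2 = 254/79; ||v||^2 = 17; deficit = 5000*2**(109/150)*3**(61/150)*5**(59/150)*7**(43/150)/3087

Write each e_j = u_j / sqrt(<u_j, u_j>) where u_j is the displayed integer vector. Then <v, e_j> = <v, u_j> / sqrt(<u_j, u_j>), so |<v, e_j>|^2 = <v, u_j>^2 / <u_j, u_j>.
Coefficients: <v, e_1> = -2/sqrt(12), <v, e_2> = 11/sqrt(42), <v, e_3> = -1/sqrt(1106).
Square and sum: Σ |<v, e_j>|^2 = 254/79.
Compute ||v||^2 = v·v = 17.
Deficit = 17 − 254/79 = 5000*2**(109/150)*3**(61/150)*5**(59/150)*7**(43/150)/3087 ≥ 0, confirming Bessel's inequality. (The deficit equals ||v − Σ <v,e_j> e_j||^2, the squared distance from v to span{e_j}.)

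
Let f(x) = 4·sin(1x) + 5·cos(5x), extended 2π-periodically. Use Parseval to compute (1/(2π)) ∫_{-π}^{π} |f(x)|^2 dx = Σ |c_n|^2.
Σ |c_n|^2 = 41/2

Expand |f|^2 and use orthogonality of {sin(nx), cos(mx)} on [-π, π]:
  ∫_{-π}^{π} sin(nx)^2 dx = π, ∫ cos(mx)^2 dx = π, and cross terms integrate to 0.
So ∫_{-π}^{π} f(x)^2 dx = 4^2 · π + 5^2 · π = (16 + 25)π.
Divide by 2π: (16 + 25)/2 = 41/2.
By Parseval, this equals Σ |c_n|^2.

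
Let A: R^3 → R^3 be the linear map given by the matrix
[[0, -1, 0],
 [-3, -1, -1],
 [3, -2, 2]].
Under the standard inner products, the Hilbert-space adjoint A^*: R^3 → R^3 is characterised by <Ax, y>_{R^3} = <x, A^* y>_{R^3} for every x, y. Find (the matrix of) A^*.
A^* = A^T =
[[0, -3, 3],
 [-1, -1, -2],
 [0, -1, 2]]

For real matrices with standard dot products, the defining identity <Ax, y> = <x, A^* y> gives (Ax)^T y = x^T (A^*) y, i.e. x^T A^T y = x^T (A^*) y. Since this holds for all x, y, we must have A^* = A^T. Therefore
A^* =
[[0, -3, 3],
 [-1, -1, -2],
 [0, -1, 2]].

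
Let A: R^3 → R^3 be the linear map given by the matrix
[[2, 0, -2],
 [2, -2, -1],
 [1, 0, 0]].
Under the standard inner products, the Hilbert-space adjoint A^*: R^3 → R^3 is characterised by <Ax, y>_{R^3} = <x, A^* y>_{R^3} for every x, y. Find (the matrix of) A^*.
A^* = A^T =
[[2, 2, 1],
 [0, -2, 0],
 [-2, -1, 0]]

For real matrices with standard dot products, the defining identity <Ax, y> = <x, A^* y> gives (Ax)^T y = x^T (A^*) y, i.e. x^T A^T y = x^T (A^*) y. Since this holds for all x, y, we must have A^* = A^T. Therefore
A^* =
[[2, 2, 1],
 [0, -2, 0],
 [-2, -1, 0]].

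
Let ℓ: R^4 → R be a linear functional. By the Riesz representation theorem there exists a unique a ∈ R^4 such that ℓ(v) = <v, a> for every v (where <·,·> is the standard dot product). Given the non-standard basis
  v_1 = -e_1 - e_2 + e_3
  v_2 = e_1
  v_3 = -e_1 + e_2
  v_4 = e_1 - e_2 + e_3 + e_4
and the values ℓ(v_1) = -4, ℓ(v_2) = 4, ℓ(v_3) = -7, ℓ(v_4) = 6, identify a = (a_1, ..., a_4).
a = (4, -3, -3, 2)

Write a = (a_1, ..., a_4) in the standard basis. For each basis vector v_i, ℓ(v_i) = <v_i, a> is a linear equation in the a_j's. Collect the n equations into a matrix system V a = ℓ, where row i of V is v_i (expressed in the standard basis). Since V is invertible (lower-triangular with 1s on the diagonal, up to permutation), solve by back-substitution:
  V =
[[-1, -1, 1, 0],
 [1, 0, 0, 0],
 [-1, 1, 0, 0],
 [1, -1, 1, 1]]
  V a = (-4, 4, -7, 6)
Solving gives a = (4, -3, -3, 2).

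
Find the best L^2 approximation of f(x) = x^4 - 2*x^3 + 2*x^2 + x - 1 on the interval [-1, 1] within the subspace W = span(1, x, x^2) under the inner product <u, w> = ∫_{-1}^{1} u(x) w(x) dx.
g(x) = 20*x^2/7 - x/5 - 38/35

The best approximation g ∈ W is the orthogonal projection of f onto W. Writing g = a_0 + a_1 x + a_2 x^2, the coefficients solve the normal equations G · a = b where
  G_{ij} = <φ_i, φ_j> and b_i = <f, φ_i>, with φ_0 = 1, φ_1 = x, φ_2 = x^2.
G =
  [2, 0, 2/3]
  [0, 2/3, 0]
  [2/3, 0, 2/5],
b = (-4/15, -2/15, 44/105).
Solving gives a_0 = -38/35, a_1 = -1/5, a_2 = 20/7, so
  g(x) = 20*x^2/7 - x/5 - 38/35.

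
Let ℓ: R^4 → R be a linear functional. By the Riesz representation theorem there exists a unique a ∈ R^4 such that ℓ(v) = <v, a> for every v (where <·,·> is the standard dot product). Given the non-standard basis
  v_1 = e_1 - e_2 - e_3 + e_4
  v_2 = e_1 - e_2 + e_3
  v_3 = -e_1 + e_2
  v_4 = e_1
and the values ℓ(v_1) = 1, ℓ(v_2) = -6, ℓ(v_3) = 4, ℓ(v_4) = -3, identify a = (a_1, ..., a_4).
a = (-3, 1, -2, 3)

Write a = (a_1, ..., a_4) in the standard basis. For each basis vector v_i, ℓ(v_i) = <v_i, a> is a linear equation in the a_j's. Collect the n equations into a matrix system V a = ℓ, where row i of V is v_i (expressed in the standard basis). Since V is invertible (lower-triangular with 1s on the diagonal, up to permutation), solve by back-substitution:
  V =
[[1, -1, -1, 1],
 [1, -1, 1, 0],
 [-1, 1, 0, 0],
 [1, 0, 0, 0]]
  V a = (1, -6, 4, -3)
Solving gives a = (-3, 1, -2, 3).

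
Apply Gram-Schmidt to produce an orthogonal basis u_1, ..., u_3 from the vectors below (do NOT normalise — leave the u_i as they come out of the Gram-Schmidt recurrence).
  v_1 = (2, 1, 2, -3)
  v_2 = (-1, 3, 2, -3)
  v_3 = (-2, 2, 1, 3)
Orthogonal basis:
  u_1 = (2, 1, 2, -3)
  u_2 = (-23/9, 20/9, 4/9, -2/3)
  u_3 = (75/109, 225/218, 186/109, 423/218)

Apply the Gram-Schmidt recurrence
  u_1 = v_1
  u_i = v_i − Σ_{j<i} ((v_i · u_j) / (u_j · u_j)) · u_j.

Step by step this gives:
  u_1 = (2, 1, 2, -3)
  u_2 = (-23/9, 20/9, 4/9, -2/3)
  u_3 = (75/109, 225/218, 186/109, 423/218)

Orthogonality check:
  u_2 · u_1 = 0 (should be 0)
  u_3 · u_1 = 0 (should be 0)
  u_3 · u_2 = 0 (should be 0)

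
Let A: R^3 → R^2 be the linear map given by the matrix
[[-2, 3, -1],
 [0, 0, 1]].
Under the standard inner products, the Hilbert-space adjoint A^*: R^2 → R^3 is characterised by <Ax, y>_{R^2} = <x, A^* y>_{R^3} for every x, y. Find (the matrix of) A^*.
A^* = A^T =
[[-2, 0],
 [3, 0],
 [-1, 1]]

For real matrices with standard dot products, the defining identity <Ax, y> = <x, A^* y> gives (Ax)^T y = x^T (A^*) y, i.e. x^T A^T y = x^T (A^*) y. Since this holds for all x, y, we must have A^* = A^T. Therefore
A^* =
[[-2, 0],
 [3, 0],
 [-1, 1]].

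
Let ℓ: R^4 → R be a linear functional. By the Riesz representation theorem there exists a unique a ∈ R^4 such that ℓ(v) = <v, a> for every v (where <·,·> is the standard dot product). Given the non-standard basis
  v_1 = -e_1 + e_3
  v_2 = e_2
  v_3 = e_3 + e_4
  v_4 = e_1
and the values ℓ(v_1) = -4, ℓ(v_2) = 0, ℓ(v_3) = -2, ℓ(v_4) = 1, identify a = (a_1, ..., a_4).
a = (1, 0, -3, 1)

Write a = (a_1, ..., a_4) in the standard basis. For each basis vector v_i, ℓ(v_i) = <v_i, a> is a linear equation in the a_j's. Collect the n equations into a matrix system V a = ℓ, where row i of V is v_i (expressed in the standard basis). Since V is invertible (lower-triangular with 1s on the diagonal, up to permutation), solve by back-substitution:
  V =
[[-1, 0, 1, 0],
 [0, 1, 0, 0],
 [0, 0, 1, 1],
 [1, 0, 0, 0]]
  V a = (-4, 0, -2, 1)
Solving gives a = (1, 0, -3, 1).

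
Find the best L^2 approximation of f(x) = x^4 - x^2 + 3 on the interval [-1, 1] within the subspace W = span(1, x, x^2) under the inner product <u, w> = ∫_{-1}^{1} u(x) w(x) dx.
g(x) = 102/35 - x^2/7

The best approximation g ∈ W is the orthogonal projection of f onto W. Writing g = a_0 + a_1 x + a_2 x^2, the coefficients solve the normal equations G · a = b where
  G_{ij} = <φ_i, φ_j> and b_i = <f, φ_i>, with φ_0 = 1, φ_1 = x, φ_2 = x^2.
G =
  [2, 0, 2/3]
  [0, 2/3, 0]
  [2/3, 0, 2/5],
b = (86/15, 0, 66/35).
Solving gives a_0 = 102/35, a_1 = 0, a_2 = -1/7, so
  g(x) = 102/35 - x^2/7.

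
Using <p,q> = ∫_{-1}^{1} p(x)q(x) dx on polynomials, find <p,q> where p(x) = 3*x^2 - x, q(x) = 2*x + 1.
<p,q> = 2/3

Expand the product: p(x)·q(x) = 6*x^3 + x^2 - x.
∫_{-1}^{1} of each monomial x^k gives [2/(k+1) if k even, 0 if k odd]. Integrating term-by-term (or equivalently evaluating the antiderivative F(x) = 3*x^4/2 + x^3/3 - x^2/2 at the endpoints):
  F(1) − F(−1) = 4/3 − (2/3) = 2/3.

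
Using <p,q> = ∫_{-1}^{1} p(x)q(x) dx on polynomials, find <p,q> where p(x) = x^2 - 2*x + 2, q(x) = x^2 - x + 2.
<p,q> = 62/5

Expand the product: p(x)·q(x) = x^4 - 3*x^3 + 6*x^2 - 6*x + 4.
∫_{-1}^{1} of each monomial x^k gives [2/(k+1) if k even, 0 if k odd]. Integrating term-by-term (or equivalently evaluating the antiderivative F(x) = x^5/5 - 3*x^4/4 + 2*x^3 - 3*x^2 + 4*x at the endpoints):
  F(1) − F(−1) = 49/20 − (-199/20) = 62/5.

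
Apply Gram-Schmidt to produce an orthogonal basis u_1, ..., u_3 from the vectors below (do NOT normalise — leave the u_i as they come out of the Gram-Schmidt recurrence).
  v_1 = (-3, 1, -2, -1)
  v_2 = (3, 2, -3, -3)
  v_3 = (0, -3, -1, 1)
Orthogonal basis:
  u_1 = (-3, 1, -2, -1)
  u_2 = (17/5, 28/15, -41/15, -43/15)
  u_3 = (108/461, -1161/461, -819/461, 153/461)

Apply the Gram-Schmidt recurrence
  u_1 = v_1
  u_i = v_i − Σ_{j<i} ((v_i · u_j) / (u_j · u_j)) · u_j.

Step by step this gives:
  u_1 = (-3, 1, -2, -1)
  u_2 = (17/5, 28/15, -41/15, -43/15)
  u_3 = (108/461, -1161/461, -819/461, 153/461)

Orthogonality check:
  u_2 · u_1 = 0 (should be 0)
  u_3 · u_1 = 0 (should be 0)
  u_3 · u_2 = 0 (should be 0)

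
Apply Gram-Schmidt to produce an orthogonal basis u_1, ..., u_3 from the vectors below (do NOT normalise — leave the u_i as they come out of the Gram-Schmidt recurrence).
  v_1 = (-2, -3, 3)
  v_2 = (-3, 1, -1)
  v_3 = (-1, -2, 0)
Orthogonal basis:
  u_1 = (-2, -3, 3)
  u_2 = (-3, 1, -1)
  u_3 = (0, -1, -1)

Apply the Gram-Schmidt recurrence
  u_1 = v_1
  u_i = v_i − Σ_{j<i} ((v_i · u_j) / (u_j · u_j)) · u_j.

Step by step this gives:
  u_1 = (-2, -3, 3)
  u_2 = (-3, 1, -1)
  u_3 = (0, -1, -1)

Orthogonality check:
  u_2 · u_1 = 0 (should be 0)
  u_3 · u_1 = 0 (should be 0)
  u_3 · u_2 = 0 (should be 0)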